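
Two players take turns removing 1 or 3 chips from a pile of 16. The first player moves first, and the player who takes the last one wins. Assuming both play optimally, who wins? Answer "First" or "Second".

Second

W/L table (W = player to move can force a win):
i:   0  1  2  3  4  5  6  7  8  9 10 11 12 13 14 15 16
     L  W  L  W  L  W  L  W  L  W  L  W  L  W  L  W  L
Position 16 is L, so the second player wins.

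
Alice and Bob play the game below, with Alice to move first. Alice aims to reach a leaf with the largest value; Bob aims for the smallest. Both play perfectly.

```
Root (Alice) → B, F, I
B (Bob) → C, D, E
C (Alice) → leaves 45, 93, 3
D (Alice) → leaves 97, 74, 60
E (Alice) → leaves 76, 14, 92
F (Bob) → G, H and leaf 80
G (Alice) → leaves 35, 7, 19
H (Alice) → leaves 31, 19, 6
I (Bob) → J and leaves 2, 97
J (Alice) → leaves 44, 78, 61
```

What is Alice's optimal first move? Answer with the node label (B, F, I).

B

C (Alice): max(45, 93, 3) = 93
D (Alice): max(97, 74, 60) = 97
E (Alice): max(76, 14, 92) = 92
B (Bob): min(93, 97, 92) = 92
G (Alice): max(35, 7, 19) = 35
H (Alice): max(31, 19, 6) = 31
F (Bob): min(35, 31, 80) = 31
J (Alice): max(44, 78, 61) = 78
I (Bob): min(78, 2, 97) = 2
Root (Alice): max(92, 31, 2) = 92
Alice picks the child with the highest value: B (value 92).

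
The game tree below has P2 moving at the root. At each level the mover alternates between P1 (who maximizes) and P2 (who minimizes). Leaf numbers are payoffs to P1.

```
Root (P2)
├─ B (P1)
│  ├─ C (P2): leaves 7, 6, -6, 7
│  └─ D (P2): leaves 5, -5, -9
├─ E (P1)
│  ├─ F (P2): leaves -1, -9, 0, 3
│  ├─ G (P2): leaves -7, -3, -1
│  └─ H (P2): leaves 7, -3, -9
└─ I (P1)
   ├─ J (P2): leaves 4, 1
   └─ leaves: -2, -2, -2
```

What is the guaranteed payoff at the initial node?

-7

C (P2): min(7, 6, -6, 7) = -6
D (P2): min(5, -5, -9) = -9
B (P1): max(-6, -9) = -6
F (P2): min(-1, -9, 0, 3) = -9
G (P2): min(-7, -3, -1) = -7
H (P2): min(7, -3, -9) = -9
E (P1): max(-9, -7, -9) = -7
J (P2): min(4, 1) = 1
I (P1): max(1, -2, -2, -2) = 1
Root (P2): min(-6, -7, 1) = -7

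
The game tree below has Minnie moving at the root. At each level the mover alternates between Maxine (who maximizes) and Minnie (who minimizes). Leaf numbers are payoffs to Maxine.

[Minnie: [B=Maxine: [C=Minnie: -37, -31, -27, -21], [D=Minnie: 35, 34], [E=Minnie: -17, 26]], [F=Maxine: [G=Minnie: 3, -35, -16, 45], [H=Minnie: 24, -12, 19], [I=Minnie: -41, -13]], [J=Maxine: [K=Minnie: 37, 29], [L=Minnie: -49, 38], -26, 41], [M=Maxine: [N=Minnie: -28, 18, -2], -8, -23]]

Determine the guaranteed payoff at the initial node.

-12

C (Minnie): min(-37, -31, -27, -21) = -37
D (Minnie): min(35, 34) = 34
E (Minnie): min(-17, 26) = -17
B (Maxine): max(-37, 34, -17) = 34
G (Minnie): min(3, -35, -16, 45) = -35
H (Minnie): min(24, -12, 19) = -12
I (Minnie): min(-41, -13) = -41
F (Maxine): max(-35, -12, -41) = -12
K (Minnie): min(37, 29) = 29
L (Minnie): min(-49, 38) = -49
J (Maxine): max(29, -49, -26, 41) = 41
N (Minnie): min(-28, 18, -2) = -28
M (Maxine): max(-28, -8, -23) = -8
Root (Minnie): min(34, -12, 41, -8) = -12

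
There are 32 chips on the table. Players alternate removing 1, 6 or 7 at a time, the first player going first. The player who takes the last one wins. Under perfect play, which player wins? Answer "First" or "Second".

W/L table (W = player to move can force a win):
i:   0  1  2  3  4  5  6  7  8  9 10 11 12 13 14 15 16 17 18 19 20 21 22 23 24 25 26 27 28 29 30 31 32
     L  W  L  W  L  W  W  W  W  W  W  W  L  W  L  W  L  W  W  W  W  W  W  W  L  W  L  W  L  W  W  W  W
Position 32 is W, so the first player wins.

First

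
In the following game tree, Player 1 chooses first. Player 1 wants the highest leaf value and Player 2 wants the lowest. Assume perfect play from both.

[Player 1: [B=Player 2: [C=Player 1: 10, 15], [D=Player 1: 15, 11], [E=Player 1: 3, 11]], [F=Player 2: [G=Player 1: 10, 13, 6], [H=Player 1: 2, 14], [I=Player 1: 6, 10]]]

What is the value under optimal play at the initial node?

11

C (Player 1): max(10, 15) = 15
D (Player 1): max(15, 11) = 15
E (Player 1): max(3, 11) = 11
B (Player 2): min(15, 15, 11) = 11
G (Player 1): max(10, 13, 6) = 13
H (Player 1): max(2, 14) = 14
I (Player 1): max(6, 10) = 10
F (Player 2): min(13, 14, 10) = 10
Root (Player 1): max(11, 10) = 11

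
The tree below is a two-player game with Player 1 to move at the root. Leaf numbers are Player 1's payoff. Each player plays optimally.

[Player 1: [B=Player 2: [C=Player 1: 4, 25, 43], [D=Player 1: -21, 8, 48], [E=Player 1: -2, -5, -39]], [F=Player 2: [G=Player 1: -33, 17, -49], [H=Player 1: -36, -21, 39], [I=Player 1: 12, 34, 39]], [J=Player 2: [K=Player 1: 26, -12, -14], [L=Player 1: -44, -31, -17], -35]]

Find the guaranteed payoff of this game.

C (Player 1): max(4, 25, 43) = 43
D (Player 1): max(-21, 8, 48) = 48
E (Player 1): max(-2, -5, -39) = -2
B (Player 2): min(43, 48, -2) = -2
G (Player 1): max(-33, 17, -49) = 17
H (Player 1): max(-36, -21, 39) = 39
I (Player 1): max(12, 34, 39) = 39
F (Player 2): min(17, 39, 39) = 17
K (Player 1): max(26, -12, -14) = 26
L (Player 1): max(-44, -31, -17) = -17
J (Player 2): min(26, -17, -35) = -35
Root (Player 1): max(-2, 17, -35) = 17

17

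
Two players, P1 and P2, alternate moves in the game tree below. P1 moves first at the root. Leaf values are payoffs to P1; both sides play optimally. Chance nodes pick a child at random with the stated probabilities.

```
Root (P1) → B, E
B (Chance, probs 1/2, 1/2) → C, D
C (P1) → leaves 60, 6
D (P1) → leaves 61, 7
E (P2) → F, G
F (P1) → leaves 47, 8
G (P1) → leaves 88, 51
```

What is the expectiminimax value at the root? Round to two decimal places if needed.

C (P1): max(60, 6) = 60
D (P1): max(61, 7) = 61
B (Chance): 1/2·60 + 1/2·61 = 60.5
F (P1): max(47, 8) = 47
G (P1): max(88, 51) = 88
E (P2): min(47, 88) = 47
Root (P1): max(60.5, 47) = 60.5

60.5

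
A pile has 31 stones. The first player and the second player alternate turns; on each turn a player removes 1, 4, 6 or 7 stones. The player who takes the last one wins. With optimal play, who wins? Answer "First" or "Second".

Second

W/L table (W = player to move can force a win):
i:   0  1  2  3  4  5  6  7  8  9 10 11 12 13 14 15 16 17 18 19 20 21 22 23 24 25 26 27 28 29 30 31
     L  W  L  W  W  L  W  W  W  W  L  W  W  L  W  L  W  W  L  W  W  W  W  L  W  W  L  W  L  W  W  L
Position 31 is L, so the second player wins.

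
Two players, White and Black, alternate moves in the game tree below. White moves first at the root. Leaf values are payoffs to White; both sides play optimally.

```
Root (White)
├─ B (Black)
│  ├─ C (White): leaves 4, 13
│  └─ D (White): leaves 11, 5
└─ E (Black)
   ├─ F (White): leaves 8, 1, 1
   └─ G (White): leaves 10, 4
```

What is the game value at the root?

11

C (White): max(4, 13) = 13
D (White): max(11, 5) = 11
B (Black): min(13, 11) = 11
F (White): max(8, 1, 1) = 8
G (White): max(10, 4) = 10
E (Black): min(8, 10) = 8
Root (White): max(11, 8) = 11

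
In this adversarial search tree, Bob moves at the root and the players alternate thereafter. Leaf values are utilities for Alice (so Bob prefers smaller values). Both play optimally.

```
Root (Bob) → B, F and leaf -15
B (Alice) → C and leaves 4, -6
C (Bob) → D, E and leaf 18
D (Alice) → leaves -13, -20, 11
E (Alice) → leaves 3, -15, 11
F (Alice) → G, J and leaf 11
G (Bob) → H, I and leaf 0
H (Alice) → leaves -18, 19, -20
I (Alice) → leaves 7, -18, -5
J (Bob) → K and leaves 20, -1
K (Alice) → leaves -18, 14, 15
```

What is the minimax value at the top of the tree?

-15

D (Alice): max(-13, -20, 11) = 11
E (Alice): max(3, -15, 11) = 11
C (Bob): min(11, 11, 18) = 11
B (Alice): max(11, 4, -6) = 11
H (Alice): max(-18, 19, -20) = 19
I (Alice): max(7, -18, -5) = 7
G (Bob): min(19, 7, 0) = 0
K (Alice): max(-18, 14, 15) = 15
J (Bob): min(15, 20, -1) = -1
F (Alice): max(0, -1, 11) = 11
Root (Bob): min(11, 11, -15) = -15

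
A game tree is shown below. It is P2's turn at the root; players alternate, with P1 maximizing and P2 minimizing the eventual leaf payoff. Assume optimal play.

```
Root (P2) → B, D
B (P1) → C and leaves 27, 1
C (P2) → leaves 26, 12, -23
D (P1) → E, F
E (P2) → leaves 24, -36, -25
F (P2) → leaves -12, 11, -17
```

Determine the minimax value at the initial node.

C (P2): min(26, 12, -23) = -23
B (P1): max(-23, 27, 1) = 27
E (P2): min(24, -36, -25) = -36
F (P2): min(-12, 11, -17) = -17
D (P1): max(-36, -17) = -17
Root (P2): min(27, -17) = -17

-17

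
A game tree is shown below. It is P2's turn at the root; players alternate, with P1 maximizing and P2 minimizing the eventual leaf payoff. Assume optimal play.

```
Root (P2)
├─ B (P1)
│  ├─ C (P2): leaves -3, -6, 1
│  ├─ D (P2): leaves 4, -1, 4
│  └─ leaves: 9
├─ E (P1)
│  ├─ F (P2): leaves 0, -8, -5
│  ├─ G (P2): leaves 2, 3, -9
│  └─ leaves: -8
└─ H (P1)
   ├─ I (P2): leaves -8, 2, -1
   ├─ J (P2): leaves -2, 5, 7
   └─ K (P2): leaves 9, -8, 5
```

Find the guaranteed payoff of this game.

C (P2): min(-3, -6, 1) = -6
D (P2): min(4, -1, 4) = -1
B (P1): max(-6, -1, 9) = 9
F (P2): min(0, -8, -5) = -8
G (P2): min(2, 3, -9) = -9
E (P1): max(-8, -9, -8) = -8
I (P2): min(-8, 2, -1) = -8
J (P2): min(-2, 5, 7) = -2
K (P2): min(9, -8, 5) = -8
H (P1): max(-8, -2, -8) = -2
Root (P2): min(9, -8, -2) = -8

-8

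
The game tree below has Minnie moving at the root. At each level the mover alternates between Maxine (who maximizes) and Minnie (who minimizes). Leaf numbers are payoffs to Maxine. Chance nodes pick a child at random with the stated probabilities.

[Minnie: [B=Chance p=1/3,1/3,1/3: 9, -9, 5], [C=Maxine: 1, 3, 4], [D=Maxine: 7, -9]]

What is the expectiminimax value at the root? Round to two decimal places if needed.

1.67

B (Chance): 1/3·9 + 1/3·-9 + 1/3·5 = 1.67
C (Maxine): max(1, 3, 4) = 4
D (Maxine): max(7, -9) = 7
Root (Minnie): min(1.67, 4, 7) = 1.67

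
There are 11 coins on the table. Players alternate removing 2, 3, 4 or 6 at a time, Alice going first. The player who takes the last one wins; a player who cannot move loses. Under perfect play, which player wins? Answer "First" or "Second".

Compute winning (W) and losing (L) positions by backward induction:
i:   0  1  2  3  4  5  6  7  8  9 10 11
     L  L  W  W  W  W  W  W  L  L  W  W
Position 11 is W, so the first player wins.

First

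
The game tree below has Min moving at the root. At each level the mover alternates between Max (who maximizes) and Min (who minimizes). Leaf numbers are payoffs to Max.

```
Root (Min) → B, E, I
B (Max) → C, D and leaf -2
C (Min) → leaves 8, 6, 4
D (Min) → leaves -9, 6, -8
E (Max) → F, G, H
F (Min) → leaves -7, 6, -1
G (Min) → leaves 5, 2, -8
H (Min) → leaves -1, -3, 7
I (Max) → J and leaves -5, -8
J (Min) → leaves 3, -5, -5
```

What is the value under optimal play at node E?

F: min(-7, 6, -1) = -7
G: min(5, 2, -8) = -8
H: min(-1, -3, 7) = -3
E: max(-7, -8, -3) = -3

-3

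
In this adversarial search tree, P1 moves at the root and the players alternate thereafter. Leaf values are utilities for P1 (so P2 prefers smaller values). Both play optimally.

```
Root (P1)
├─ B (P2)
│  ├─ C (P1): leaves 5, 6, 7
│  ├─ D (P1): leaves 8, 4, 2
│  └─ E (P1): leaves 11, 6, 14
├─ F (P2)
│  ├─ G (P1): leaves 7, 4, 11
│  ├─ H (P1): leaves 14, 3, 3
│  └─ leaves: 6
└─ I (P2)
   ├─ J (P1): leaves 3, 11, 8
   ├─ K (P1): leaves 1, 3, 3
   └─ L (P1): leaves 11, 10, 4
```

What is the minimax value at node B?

C: max(5, 6, 7) = 7
D: max(8, 4, 2) = 8
E: max(11, 6, 14) = 14
B: min(7, 8, 14) = 7

7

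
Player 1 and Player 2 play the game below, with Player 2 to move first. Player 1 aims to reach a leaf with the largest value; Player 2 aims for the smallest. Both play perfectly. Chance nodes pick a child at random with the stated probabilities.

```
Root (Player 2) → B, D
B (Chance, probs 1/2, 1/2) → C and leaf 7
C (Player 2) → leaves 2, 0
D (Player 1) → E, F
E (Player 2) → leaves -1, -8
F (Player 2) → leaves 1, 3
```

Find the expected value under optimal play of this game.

1

C (Player 2): min(2, 0) = 0
B (Chance): 1/2·0 + 1/2·7 = 3.5
E (Player 2): min(-1, -8) = -8
F (Player 2): min(1, 3) = 1
D (Player 1): max(-8, 1) = 1
Root (Player 2): min(3.5, 1) = 1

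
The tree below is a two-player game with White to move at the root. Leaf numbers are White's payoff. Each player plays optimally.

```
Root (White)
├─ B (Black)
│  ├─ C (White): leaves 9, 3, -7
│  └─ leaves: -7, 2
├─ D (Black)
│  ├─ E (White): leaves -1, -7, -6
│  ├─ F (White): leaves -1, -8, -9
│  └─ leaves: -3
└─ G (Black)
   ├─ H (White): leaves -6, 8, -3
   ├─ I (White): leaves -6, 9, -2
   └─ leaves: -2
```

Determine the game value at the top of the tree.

C (White): max(9, 3, -7) = 9
B (Black): min(9, -7, 2) = -7
E (White): max(-1, -7, -6) = -1
F (White): max(-1, -8, -9) = -1
D (Black): min(-1, -1, -3) = -3
H (White): max(-6, 8, -3) = 8
I (White): max(-6, 9, -2) = 9
G (Black): min(8, 9, -2) = -2
Root (White): max(-7, -3, -2) = -2

-2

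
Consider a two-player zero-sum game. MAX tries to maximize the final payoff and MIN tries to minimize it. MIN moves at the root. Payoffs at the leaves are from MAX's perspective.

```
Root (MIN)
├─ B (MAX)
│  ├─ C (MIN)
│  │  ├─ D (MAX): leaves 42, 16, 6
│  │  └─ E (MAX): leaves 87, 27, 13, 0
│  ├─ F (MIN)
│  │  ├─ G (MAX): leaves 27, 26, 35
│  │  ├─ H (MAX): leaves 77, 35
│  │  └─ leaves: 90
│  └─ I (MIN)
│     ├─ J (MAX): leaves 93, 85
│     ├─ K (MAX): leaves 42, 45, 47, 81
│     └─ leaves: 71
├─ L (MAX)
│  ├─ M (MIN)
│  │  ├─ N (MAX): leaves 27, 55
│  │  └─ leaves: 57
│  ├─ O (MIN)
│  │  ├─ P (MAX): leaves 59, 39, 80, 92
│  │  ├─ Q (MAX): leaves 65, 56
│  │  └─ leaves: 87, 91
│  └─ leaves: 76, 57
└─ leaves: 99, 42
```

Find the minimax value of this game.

D (MAX): max(42, 16, 6) = 42
E (MAX): max(87, 27, 13, 0) = 87
C (MIN): min(42, 87) = 42
G (MAX): max(27, 26, 35) = 35
H (MAX): max(77, 35) = 77
F (MIN): min(35, 77, 90) = 35
J (MAX): max(93, 85) = 93
K (MAX): max(42, 45, 47, 81) = 81
I (MIN): min(93, 81, 71) = 71
B (MAX): max(42, 35, 71) = 71
N (MAX): max(27, 55) = 55
M (MIN): min(55, 57) = 55
P (MAX): max(59, 39, 80, 92) = 92
Q (MAX): max(65, 56) = 65
O (MIN): min(92, 65, 87, 91) = 65
L (MAX): max(55, 65, 76, 57) = 76
Root (MIN): min(71, 76, 99, 42) = 42

42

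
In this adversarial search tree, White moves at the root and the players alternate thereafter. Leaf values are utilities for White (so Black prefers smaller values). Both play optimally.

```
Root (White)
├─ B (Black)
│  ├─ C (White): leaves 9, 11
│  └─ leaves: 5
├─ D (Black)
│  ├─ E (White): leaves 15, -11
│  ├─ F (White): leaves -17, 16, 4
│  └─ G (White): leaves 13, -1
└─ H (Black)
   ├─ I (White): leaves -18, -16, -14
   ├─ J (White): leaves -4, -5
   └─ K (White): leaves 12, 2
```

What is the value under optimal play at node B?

5

C: max(9, 11) = 11
B: min(11, 5) = 5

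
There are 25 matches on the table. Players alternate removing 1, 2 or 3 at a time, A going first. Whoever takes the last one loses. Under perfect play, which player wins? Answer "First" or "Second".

Second

W/L table (W = player to move can force a win):
i:   0  1  2  3  4  5  6  7  8  9 10 11 12 13 14 15 16 17 18 19 20 21 22 23 24 25
     W  L  W  W  W  L  W  W  W  L  W  W  W  L  W  W  W  L  W  W  W  L  W  W  W  L
Position 25 is L, so the second player wins.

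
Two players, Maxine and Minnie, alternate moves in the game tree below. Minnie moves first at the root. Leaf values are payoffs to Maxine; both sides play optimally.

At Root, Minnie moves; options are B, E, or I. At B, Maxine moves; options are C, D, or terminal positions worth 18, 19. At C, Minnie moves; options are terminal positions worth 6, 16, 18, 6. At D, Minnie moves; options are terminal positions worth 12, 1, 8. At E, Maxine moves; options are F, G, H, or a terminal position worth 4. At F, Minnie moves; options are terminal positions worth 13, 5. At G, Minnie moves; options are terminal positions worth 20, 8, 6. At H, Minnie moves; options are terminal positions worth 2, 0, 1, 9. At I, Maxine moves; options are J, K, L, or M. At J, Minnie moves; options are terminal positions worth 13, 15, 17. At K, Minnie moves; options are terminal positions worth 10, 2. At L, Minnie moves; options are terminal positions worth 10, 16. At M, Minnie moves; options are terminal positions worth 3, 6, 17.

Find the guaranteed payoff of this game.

C (Minnie): min(6, 16, 18, 6) = 6
D (Minnie): min(12, 1, 8) = 1
B (Maxine): max(6, 1, 18, 19) = 19
F (Minnie): min(13, 5) = 5
G (Minnie): min(20, 8, 6) = 6
H (Minnie): min(2, 0, 1, 9) = 0
E (Maxine): max(5, 6, 0, 4) = 6
J (Minnie): min(13, 15, 17) = 13
K (Minnie): min(10, 2) = 2
L (Minnie): min(10, 16) = 10
M (Minnie): min(3, 6, 17) = 3
I (Maxine): max(13, 2, 10, 3) = 13
Root (Minnie): min(19, 6, 13) = 6

6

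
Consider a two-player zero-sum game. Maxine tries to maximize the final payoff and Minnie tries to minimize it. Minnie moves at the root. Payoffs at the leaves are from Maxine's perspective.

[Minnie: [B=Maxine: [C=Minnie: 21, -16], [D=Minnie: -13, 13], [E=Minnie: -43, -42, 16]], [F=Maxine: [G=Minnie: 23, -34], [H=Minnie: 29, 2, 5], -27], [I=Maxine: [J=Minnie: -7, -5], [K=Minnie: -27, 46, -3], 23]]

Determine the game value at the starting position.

-13

C (Minnie): min(21, -16) = -16
D (Minnie): min(-13, 13) = -13
E (Minnie): min(-43, -42, 16) = -43
B (Maxine): max(-16, -13, -43) = -13
G (Minnie): min(23, -34) = -34
H (Minnie): min(29, 2, 5) = 2
F (Maxine): max(-34, 2, -27) = 2
J (Minnie): min(-7, -5) = -7
K (Minnie): min(-27, 46, -3) = -27
I (Maxine): max(-7, -27, 23) = 23
Root (Minnie): min(-13, 2, 23) = -13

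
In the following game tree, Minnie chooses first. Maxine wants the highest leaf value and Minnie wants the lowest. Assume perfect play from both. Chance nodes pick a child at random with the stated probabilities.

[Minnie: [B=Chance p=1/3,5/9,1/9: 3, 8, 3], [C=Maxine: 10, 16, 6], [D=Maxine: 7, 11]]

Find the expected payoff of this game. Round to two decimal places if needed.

B (Chance): 1/3·3 + 5/9·8 + 1/9·3 = 5.78
C (Maxine): max(10, 16, 6) = 16
D (Maxine): max(7, 11) = 11
Root (Minnie): min(5.78, 16, 11) = 5.78

5.78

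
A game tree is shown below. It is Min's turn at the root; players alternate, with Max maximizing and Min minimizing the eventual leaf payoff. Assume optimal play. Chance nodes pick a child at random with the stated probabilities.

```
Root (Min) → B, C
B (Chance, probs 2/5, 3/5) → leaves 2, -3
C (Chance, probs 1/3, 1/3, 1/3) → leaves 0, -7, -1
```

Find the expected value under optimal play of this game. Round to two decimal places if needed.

B (Chance): 2/5·2 + 3/5·-3 = -1
C (Chance): 1/3·0 + 1/3·-7 + 1/3·-1 = -2.67
Root (Min): min(-1, -2.67) = -2.67

-2.67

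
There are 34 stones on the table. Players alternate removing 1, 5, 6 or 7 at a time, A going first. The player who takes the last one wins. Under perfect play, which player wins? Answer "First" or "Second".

Positions where the player to move wins (W) vs loses (L):
i:   0  1  2  3  4  5  6  7  8  9 10 11 12 13 14 15 16 17 18 19 20 21 22 23 24 25 26 27 28 29 30 31 32 33 34
     L  W  L  W  L  W  W  W  W  W  W  W  L  W  L  W  L  W  W  W  W  W  W  W  L  W  L  W  L  W  W  W  W  W  W
Position 34 is W, so the first player wins.

First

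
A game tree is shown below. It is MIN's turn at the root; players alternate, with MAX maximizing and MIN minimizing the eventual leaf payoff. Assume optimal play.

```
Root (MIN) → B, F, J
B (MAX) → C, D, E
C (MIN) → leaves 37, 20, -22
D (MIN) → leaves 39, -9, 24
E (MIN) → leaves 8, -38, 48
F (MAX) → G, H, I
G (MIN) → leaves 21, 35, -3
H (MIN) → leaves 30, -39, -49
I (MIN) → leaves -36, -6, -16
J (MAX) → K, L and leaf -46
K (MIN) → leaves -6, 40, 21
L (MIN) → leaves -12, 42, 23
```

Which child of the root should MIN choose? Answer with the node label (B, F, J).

C (MIN): min(37, 20, -22) = -22
D (MIN): min(39, -9, 24) = -9
E (MIN): min(8, -38, 48) = -38
B (MAX): max(-22, -9, -38) = -9
G (MIN): min(21, 35, -3) = -3
H (MIN): min(30, -39, -49) = -49
I (MIN): min(-36, -6, -16) = -36
F (MAX): max(-3, -49, -36) = -3
K (MIN): min(-6, 40, 21) = -6
L (MIN): min(-12, 42, 23) = -12
J (MAX): max(-6, -12, -46) = -6
Root (MIN): min(-9, -3, -6) = -9
MIN picks the child with the lowest value: B (value -9).

B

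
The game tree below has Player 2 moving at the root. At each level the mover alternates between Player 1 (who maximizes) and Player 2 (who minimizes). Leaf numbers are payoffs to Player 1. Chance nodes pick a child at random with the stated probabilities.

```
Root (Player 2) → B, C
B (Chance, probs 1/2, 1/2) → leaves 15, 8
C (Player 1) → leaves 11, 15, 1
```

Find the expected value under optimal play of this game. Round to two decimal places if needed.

B (Chance): 1/2·15 + 1/2·8 = 11.5
C (Player 1): max(11, 15, 1) = 15
Root (Player 2): min(11.5, 15) = 11.5

11.5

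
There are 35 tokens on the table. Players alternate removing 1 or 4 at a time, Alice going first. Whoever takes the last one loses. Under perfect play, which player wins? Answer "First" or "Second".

Compute winning (W) and losing (L) positions by backward induction:
i:   0  1  2  3  4  5  6  7  8  9 10 11 12 13 14 15 16 17 18 19 20 21 22 23 24 25 26 27 28 29 30 31 32 33 34 35
     W  L  W  L  W  W  L  W  L  W  W  L  W  L  W  W  L  W  L  W  W  L  W  L  W  W  L  W  L  W  W  L  W  L  W  W
Position 35 is W, so the first player wins.

First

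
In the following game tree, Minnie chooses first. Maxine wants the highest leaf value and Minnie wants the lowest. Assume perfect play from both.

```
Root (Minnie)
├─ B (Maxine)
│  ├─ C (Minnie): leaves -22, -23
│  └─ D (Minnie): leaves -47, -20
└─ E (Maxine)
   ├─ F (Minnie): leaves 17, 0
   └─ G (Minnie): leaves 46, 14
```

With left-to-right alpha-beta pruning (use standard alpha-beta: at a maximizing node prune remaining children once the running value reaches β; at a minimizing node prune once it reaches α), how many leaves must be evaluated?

5

C [α=-∞,β=+∞]: v=-23
D [α=-23,β=+∞]: v=-47 after child 1 ≤ α → α-cutoff, skip 1
B [α=-∞,β=+∞]: v=-23
F [α=-∞,β=-23]: v=0
E [α=-∞,β=-23]: v=0 after child 1 ≥ β → β-cutoff, skip 1
Root [α=-∞,β=+∞]: v=-23
Leaves evaluated: 5 of 8.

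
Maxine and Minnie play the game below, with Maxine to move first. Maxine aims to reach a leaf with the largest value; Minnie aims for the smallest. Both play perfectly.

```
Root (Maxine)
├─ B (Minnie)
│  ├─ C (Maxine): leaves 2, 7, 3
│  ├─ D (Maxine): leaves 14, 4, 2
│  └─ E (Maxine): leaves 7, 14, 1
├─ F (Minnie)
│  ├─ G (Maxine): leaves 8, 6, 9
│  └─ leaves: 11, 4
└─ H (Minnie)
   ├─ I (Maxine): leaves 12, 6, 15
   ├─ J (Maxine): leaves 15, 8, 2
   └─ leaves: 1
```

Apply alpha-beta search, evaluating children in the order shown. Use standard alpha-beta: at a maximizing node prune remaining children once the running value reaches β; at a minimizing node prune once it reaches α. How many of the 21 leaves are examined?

15

C [α=-∞,β=+∞]: v=7
D [α=-∞,β=7]: v=14 after child 1 ≥ β → β-cutoff, skip 2
E [α=-∞,β=7]: v=7 after child 1 ≥ β → β-cutoff, skip 2
B [α=-∞,β=+∞]: v=7
G [α=7,β=+∞]: v=9
F [α=7,β=+∞]: v=4
I [α=7,β=+∞]: v=15
J [α=7,β=15]: v=15 after child 1 ≥ β → β-cutoff, skip 2
H [α=7,β=+∞]: v=1
Root [α=-∞,β=+∞]: v=7
Leaves evaluated: 15 of 21.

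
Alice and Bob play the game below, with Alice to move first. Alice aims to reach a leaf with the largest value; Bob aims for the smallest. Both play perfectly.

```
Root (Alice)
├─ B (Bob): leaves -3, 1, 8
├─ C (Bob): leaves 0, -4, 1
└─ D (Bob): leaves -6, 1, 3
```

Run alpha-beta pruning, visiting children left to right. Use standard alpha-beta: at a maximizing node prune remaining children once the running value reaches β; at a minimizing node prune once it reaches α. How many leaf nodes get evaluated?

B [α=-∞,β=+∞]: v=-3
C [α=-3,β=+∞]: v=-4 after child 2 ≤ α → α-cutoff, skip 1
D [α=-3,β=+∞]: v=-6 after child 1 ≤ α → α-cutoff, skip 2
Root [α=-∞,β=+∞]: v=-3
Leaves evaluated: 6 of 9.

6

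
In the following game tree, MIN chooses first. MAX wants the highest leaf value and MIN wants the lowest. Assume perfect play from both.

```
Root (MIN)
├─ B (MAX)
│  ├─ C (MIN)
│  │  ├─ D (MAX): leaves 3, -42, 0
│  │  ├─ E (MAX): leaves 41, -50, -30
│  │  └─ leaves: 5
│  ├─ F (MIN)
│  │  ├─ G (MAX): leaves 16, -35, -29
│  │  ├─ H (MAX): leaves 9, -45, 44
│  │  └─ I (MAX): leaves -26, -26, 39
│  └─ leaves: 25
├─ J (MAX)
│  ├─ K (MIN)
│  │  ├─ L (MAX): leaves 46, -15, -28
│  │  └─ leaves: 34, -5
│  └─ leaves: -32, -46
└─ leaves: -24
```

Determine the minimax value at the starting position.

-24

D (MAX): max(3, -42, 0) = 3
E (MAX): max(41, -50, -30) = 41
C (MIN): min(3, 41, 5) = 3
G (MAX): max(16, -35, -29) = 16
H (MAX): max(9, -45, 44) = 44
I (MAX): max(-26, -26, 39) = 39
F (MIN): min(16, 44, 39) = 16
B (MAX): max(3, 16, 25) = 25
L (MAX): max(46, -15, -28) = 46
K (MIN): min(46, 34, -5) = -5
J (MAX): max(-5, -32, -46) = -5
Root (MIN): min(25, -5, -24) = -24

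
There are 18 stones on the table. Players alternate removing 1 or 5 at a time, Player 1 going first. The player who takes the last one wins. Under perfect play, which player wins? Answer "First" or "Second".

Second

Mark each pile size as W (mover wins) or L (mover loses):
i:   0  1  2  3  4  5  6  7  8  9 10 11 12 13 14 15 16 17 18
     L  W  L  W  L  W  L  W  L  W  L  W  L  W  L  W  L  W  L
Position 18 is L, so the second player wins.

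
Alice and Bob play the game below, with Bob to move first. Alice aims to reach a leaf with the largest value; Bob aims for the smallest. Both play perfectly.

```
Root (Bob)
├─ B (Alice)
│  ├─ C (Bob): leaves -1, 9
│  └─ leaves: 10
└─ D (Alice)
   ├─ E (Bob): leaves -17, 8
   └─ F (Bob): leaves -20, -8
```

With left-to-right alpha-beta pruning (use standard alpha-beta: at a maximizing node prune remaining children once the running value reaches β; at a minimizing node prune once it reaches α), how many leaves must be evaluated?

C [α=-∞,β=+∞]: v=-1
B [α=-∞,β=+∞]: v=10
E [α=-∞,β=10]: v=-17
F [α=-17,β=10]: v=-20 after child 1 ≤ α → α-cutoff, skip 1
D [α=-∞,β=10]: v=-17
Root [α=-∞,β=+∞]: v=-17
Leaves evaluated: 6 of 7.

6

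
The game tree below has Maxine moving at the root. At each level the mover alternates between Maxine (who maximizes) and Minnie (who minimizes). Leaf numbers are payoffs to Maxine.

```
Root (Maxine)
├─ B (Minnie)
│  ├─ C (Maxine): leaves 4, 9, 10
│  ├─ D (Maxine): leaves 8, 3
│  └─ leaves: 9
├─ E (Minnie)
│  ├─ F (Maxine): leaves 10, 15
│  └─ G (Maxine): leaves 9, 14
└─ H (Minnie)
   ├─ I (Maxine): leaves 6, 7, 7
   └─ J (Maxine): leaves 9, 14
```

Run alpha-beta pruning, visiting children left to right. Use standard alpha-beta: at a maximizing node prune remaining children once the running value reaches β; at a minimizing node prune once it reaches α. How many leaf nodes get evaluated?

C [α=-∞,β=+∞]: v=10
D [α=-∞,β=10]: v=8
B [α=-∞,β=+∞]: v=8
F [α=8,β=+∞]: v=15
G [α=8,β=15]: v=14
E [α=8,β=+∞]: v=14
I [α=14,β=+∞]: v=7
H [α=14,β=+∞]: v=7 after child 1 ≤ α → α-cutoff, skip 1
Root [α=-∞,β=+∞]: v=14
Leaves evaluated: 13 of 15.

13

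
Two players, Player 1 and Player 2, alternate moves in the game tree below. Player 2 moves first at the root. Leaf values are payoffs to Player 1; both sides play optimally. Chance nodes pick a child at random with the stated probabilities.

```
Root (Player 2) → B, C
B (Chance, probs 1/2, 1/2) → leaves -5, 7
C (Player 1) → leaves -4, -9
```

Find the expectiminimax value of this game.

B (Chance): 1/2·-5 + 1/2·7 = 1
C (Player 1): max(-4, -9) = -4
Root (Player 2): min(1, -4) = -4

-4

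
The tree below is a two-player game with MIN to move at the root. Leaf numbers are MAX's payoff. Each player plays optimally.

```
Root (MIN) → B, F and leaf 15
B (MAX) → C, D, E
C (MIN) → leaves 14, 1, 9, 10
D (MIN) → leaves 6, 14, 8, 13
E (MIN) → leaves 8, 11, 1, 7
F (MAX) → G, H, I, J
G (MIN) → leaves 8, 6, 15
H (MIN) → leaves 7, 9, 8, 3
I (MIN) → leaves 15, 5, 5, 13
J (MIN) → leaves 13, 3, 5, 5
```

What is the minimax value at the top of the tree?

C (MIN): min(14, 1, 9, 10) = 1
D (MIN): min(6, 14, 8, 13) = 6
E (MIN): min(8, 11, 1, 7) = 1
B (MAX): max(1, 6, 1) = 6
G (MIN): min(8, 6, 15) = 6
H (MIN): min(7, 9, 8, 3) = 3
I (MIN): min(15, 5, 5, 13) = 5
J (MIN): min(13, 3, 5, 5) = 3
F (MAX): max(6, 3, 5, 3) = 6
Root (MIN): min(6, 6, 15) = 6

6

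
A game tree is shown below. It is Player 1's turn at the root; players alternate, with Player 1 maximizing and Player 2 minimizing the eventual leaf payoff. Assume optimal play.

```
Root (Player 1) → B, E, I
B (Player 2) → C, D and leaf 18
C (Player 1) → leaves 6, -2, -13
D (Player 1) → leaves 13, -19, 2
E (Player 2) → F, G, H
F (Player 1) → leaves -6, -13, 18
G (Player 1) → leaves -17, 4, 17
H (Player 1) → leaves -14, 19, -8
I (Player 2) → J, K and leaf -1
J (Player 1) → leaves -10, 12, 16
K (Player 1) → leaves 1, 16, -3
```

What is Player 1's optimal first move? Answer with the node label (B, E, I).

E

C (Player 1): max(6, -2, -13) = 6
D (Player 1): max(13, -19, 2) = 13
B (Player 2): min(6, 13, 18) = 6
F (Player 1): max(-6, -13, 18) = 18
G (Player 1): max(-17, 4, 17) = 17
H (Player 1): max(-14, 19, -8) = 19
E (Player 2): min(18, 17, 19) = 17
J (Player 1): max(-10, 12, 16) = 16
K (Player 1): max(1, 16, -3) = 16
I (Player 2): min(16, 16, -1) = -1
Root (Player 1): max(6, 17, -1) = 17
Player 1 picks the child with the highest value: E (value 17).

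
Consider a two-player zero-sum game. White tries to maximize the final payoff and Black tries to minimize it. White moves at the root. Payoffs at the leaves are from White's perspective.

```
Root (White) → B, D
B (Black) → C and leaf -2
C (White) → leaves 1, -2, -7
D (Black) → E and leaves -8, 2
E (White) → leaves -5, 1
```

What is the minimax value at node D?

-8

E: max(-5, 1) = 1
D: min(1, -8, 2) = -8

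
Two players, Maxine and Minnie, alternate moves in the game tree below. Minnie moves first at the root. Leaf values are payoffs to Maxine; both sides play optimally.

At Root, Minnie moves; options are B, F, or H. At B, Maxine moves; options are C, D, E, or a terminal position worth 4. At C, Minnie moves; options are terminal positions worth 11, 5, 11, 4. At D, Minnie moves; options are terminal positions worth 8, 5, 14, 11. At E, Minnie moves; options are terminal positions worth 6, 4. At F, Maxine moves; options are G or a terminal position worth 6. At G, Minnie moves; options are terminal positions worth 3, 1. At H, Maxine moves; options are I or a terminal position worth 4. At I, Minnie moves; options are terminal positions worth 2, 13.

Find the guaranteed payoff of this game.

4

C (Minnie): min(11, 5, 11, 4) = 4
D (Minnie): min(8, 5, 14, 11) = 5
E (Minnie): min(6, 4) = 4
B (Maxine): max(4, 5, 4, 4) = 5
G (Minnie): min(3, 1) = 1
F (Maxine): max(1, 6) = 6
I (Minnie): min(2, 13) = 2
H (Maxine): max(2, 4) = 4
Root (Minnie): min(5, 6, 4) = 4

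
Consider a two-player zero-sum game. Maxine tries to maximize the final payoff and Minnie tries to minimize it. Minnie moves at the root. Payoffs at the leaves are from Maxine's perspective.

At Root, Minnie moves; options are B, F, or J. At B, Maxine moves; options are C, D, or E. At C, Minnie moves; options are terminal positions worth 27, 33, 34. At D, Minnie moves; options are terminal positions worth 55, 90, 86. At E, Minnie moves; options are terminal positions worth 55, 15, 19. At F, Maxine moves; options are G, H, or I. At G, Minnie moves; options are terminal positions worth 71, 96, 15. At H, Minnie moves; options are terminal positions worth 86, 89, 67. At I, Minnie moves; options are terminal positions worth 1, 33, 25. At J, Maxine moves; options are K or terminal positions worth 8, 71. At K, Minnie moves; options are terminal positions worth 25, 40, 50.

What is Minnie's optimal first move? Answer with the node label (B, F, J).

B

C (Minnie): min(27, 33, 34) = 27
D (Minnie): min(55, 90, 86) = 55
E (Minnie): min(55, 15, 19) = 15
B (Maxine): max(27, 55, 15) = 55
G (Minnie): min(71, 96, 15) = 15
H (Minnie): min(86, 89, 67) = 67
I (Minnie): min(1, 33, 25) = 1
F (Maxine): max(15, 67, 1) = 67
K (Minnie): min(25, 40, 50) = 25
J (Maxine): max(25, 8, 71) = 71
Root (Minnie): min(55, 67, 71) = 55
Minnie picks the child with the lowest value: B (value 55).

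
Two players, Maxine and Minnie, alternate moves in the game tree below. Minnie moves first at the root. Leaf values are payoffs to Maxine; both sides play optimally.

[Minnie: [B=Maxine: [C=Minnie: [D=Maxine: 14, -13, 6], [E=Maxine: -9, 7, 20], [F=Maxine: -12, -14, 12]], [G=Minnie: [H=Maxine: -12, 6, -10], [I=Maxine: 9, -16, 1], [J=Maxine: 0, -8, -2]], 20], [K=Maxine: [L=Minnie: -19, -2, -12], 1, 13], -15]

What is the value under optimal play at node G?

0

H: max(-12, 6, -10) = 6
I: max(9, -16, 1) = 9
J: max(0, -8, -2) = 0
G: min(6, 9, 0) = 0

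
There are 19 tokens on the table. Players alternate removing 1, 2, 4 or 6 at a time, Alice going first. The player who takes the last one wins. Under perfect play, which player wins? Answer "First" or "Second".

Second

W/L table (W = player to move can force a win):
i:   0  1  2  3  4  5  6  7  8  9 10 11 12 13 14 15 16 17 18 19
     L  W  W  L  W  W  W  W  L  W  W  L  W  W  W  W  L  W  W  L
Position 19 is L, so the second player wins.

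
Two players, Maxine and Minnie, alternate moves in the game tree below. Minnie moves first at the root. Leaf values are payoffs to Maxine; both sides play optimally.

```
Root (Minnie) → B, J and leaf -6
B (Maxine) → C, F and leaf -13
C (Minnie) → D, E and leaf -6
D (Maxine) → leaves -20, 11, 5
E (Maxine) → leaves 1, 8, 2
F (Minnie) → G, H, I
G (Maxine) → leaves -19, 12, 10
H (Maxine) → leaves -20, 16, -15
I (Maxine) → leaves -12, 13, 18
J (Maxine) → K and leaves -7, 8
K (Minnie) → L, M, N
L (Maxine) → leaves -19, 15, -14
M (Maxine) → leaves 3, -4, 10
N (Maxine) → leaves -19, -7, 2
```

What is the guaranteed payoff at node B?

D: max(-20, 11, 5) = 11
E: max(1, 8, 2) = 8
C: min(11, 8, -6) = -6
G: max(-19, 12, 10) = 12
H: max(-20, 16, -15) = 16
I: max(-12, 13, 18) = 18
F: min(12, 16, 18) = 12
B: max(-6, 12, -13) = 12

12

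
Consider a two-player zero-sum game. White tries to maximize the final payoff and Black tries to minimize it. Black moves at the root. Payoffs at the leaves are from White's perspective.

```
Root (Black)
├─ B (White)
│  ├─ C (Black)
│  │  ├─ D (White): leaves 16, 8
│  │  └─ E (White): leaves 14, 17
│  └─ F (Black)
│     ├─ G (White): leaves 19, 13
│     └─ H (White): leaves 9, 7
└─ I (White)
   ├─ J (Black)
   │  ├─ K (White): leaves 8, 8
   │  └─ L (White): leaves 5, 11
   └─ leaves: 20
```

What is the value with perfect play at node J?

K: max(8, 8) = 8
L: max(5, 11) = 11
J: min(8, 11) = 8

8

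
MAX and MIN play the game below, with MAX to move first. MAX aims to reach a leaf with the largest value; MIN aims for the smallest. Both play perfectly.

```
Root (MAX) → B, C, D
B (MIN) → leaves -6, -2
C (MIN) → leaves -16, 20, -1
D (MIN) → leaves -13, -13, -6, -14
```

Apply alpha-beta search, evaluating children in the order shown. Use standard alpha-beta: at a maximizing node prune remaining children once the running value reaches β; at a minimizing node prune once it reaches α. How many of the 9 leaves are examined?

B [α=-∞,β=+∞]: v=-6
C [α=-6,β=+∞]: v=-16 after child 1 ≤ α → α-cutoff, skip 2
D [α=-6,β=+∞]: v=-13 after child 1 ≤ α → α-cutoff, skip 3
Root [α=-∞,β=+∞]: v=-6
Leaves evaluated: 4 of 9.

4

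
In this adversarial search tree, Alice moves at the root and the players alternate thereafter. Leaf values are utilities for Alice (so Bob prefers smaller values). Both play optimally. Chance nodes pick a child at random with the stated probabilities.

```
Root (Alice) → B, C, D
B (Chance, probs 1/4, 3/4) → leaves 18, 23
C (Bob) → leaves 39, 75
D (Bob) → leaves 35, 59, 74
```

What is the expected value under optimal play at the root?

B (Chance): 1/4·18 + 3/4·23 = 21.75
C (Bob): min(39, 75) = 39
D (Bob): min(35, 59, 74) = 35
Root (Alice): max(21.75, 39, 35) = 39

39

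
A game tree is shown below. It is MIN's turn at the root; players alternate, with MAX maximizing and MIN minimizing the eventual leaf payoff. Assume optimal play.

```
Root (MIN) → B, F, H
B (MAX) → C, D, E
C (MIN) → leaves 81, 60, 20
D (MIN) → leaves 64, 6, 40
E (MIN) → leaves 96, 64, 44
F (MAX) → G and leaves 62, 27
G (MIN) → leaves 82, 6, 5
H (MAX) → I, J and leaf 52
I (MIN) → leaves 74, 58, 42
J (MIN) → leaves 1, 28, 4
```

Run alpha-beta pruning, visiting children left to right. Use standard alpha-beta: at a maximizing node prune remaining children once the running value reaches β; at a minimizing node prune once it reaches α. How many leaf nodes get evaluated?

C [α=-∞,β=+∞]: v=20
D [α=20,β=+∞]: v=6 after child 2 ≤ α → α-cutoff, skip 1
E [α=20,β=+∞]: v=44
B [α=-∞,β=+∞]: v=44
G [α=-∞,β=44]: v=5
F [α=-∞,β=44]: v=62 after child 2 ≥ β → β-cutoff, skip 1
I [α=-∞,β=44]: v=42
J [α=42,β=44]: v=1 after child 1 ≤ α → α-cutoff, skip 2
H [α=-∞,β=44]: v=52
Root [α=-∞,β=+∞]: v=44
Leaves evaluated: 17 of 21.

17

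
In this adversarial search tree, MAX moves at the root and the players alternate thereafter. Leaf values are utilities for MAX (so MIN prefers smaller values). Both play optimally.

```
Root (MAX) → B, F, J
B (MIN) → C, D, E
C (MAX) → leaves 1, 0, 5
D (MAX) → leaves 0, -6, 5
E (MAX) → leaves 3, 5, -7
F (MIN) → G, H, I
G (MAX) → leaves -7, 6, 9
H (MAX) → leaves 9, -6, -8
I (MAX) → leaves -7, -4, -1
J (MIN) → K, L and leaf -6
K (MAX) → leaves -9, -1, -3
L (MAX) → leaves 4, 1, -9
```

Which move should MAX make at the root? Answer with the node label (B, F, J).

C (MAX): max(1, 0, 5) = 5
D (MAX): max(0, -6, 5) = 5
E (MAX): max(3, 5, -7) = 5
B (MIN): min(5, 5, 5) = 5
G (MAX): max(-7, 6, 9) = 9
H (MAX): max(9, -6, -8) = 9
I (MAX): max(-7, -4, -1) = -1
F (MIN): min(9, 9, -1) = -1
K (MAX): max(-9, -1, -3) = -1
L (MAX): max(4, 1, -9) = 4
J (MIN): min(-1, 4, -6) = -6
Root (MAX): max(5, -1, -6) = 5
MAX picks the child with the highest value: B (value 5).

B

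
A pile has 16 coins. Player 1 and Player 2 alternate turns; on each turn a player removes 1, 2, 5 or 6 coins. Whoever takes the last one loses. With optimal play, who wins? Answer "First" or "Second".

Positions where the player to move wins (W) vs loses (L):
i:   0  1  2  3  4  5  6  7  8  9 10 11 12 13 14 15 16
     W  L  W  W  L  W  W  W  L  W  W  L  W  W  W  L  W
Position 16 is W, so the first player wins.

First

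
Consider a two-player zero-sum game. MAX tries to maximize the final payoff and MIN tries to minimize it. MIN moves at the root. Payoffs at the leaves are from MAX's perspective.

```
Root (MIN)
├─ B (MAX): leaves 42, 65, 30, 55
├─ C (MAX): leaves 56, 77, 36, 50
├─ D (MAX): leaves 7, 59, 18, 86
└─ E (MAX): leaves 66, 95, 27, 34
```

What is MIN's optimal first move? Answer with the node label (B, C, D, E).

B

B (MAX): max(42, 65, 30, 55) = 65
C (MAX): max(56, 77, 36, 50) = 77
D (MAX): max(7, 59, 18, 86) = 86
E (MAX): max(66, 95, 27, 34) = 95
Root (MIN): min(65, 77, 86, 95) = 65
MIN picks the child with the lowest value: B (value 65).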